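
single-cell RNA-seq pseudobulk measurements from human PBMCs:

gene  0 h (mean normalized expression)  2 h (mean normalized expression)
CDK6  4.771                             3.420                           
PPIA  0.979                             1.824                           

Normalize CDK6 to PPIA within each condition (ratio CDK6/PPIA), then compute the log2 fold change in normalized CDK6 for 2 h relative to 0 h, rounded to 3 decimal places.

-1.378

CDK6/PPIA (0 h) = 4.771 / 0.979 = 4.8733
CDK6/PPIA (2 h) = 3.420 / 1.824 = 1.875
Fold change = 1.875 / 4.8733 = 0.3847
log2(0.3847) = -1.3780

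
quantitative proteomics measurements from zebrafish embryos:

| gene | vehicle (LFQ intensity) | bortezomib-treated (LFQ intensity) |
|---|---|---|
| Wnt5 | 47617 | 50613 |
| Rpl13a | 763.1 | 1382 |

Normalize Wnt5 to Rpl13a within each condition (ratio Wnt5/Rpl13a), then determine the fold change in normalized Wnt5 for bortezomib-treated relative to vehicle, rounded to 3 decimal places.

Wnt5/Rpl13a (vehicle) = 47617 / 763.1 = 62.399
Wnt5/Rpl13a (bortezomib-treated) = 50613 / 1382 = 36.623
Fold change = 36.623 / 62.399 = 0.5869

0.587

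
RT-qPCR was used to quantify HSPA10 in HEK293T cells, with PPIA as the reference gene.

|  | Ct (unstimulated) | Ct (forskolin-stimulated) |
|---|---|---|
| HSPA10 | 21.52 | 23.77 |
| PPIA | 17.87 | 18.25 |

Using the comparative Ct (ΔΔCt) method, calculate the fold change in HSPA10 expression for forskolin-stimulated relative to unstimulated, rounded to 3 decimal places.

ΔCt(unstimulated) = 21.520 − 17.870 = 3.650
ΔCt(forskolin-stimulated) = 23.770 − 18.250 = 5.520
ΔΔCt = 5.520 − 3.650 = 1.870
Fold change = 2^(−1.870) = 0.2736

0.274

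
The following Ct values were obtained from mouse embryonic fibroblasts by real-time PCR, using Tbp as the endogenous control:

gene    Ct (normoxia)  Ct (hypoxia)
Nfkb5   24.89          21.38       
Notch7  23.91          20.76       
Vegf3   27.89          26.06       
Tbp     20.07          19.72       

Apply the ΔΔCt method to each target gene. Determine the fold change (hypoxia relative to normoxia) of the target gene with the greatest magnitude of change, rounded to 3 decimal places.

8.938

Nfkb5: ΔΔCt = (21.38−19.72) − (24.89−20.07) = 1.66 − 4.82 = -3.16; fold change = 2^3.16 = 8.938
Notch7: ΔΔCt = (20.76−19.72) − (23.91−20.07) = 1.04 − 3.84 = -2.80; fold change = 2^2.80 = 6.964
Vegf3: ΔΔCt = (26.06−19.72) − (27.89−20.07) = 6.34 − 7.82 = -1.48; fold change = 2^1.48 = 2.789
Nfkb5 has the largest |ΔΔCt| = 3.16.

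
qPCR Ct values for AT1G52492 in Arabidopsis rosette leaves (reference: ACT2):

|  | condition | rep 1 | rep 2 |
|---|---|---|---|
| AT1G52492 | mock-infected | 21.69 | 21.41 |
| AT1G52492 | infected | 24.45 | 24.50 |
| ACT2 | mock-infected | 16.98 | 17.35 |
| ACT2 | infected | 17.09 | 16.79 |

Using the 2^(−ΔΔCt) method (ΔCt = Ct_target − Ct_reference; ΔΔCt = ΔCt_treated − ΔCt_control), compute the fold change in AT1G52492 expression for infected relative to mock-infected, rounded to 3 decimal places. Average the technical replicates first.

0.113

Mean Ct: AT1G52492 mock-infected 21.550; AT1G52492 infected 24.475; ACT2 mock-infected 17.165; ACT2 infected 16.940
ΔCt(mock-infected) = 21.550 − 17.165 = 4.385
ΔCt(infected) = 24.475 − 16.940 = 7.535
ΔΔCt = 7.535 − 4.385 = 3.150
Fold change = 2^(−3.150) = 0.1127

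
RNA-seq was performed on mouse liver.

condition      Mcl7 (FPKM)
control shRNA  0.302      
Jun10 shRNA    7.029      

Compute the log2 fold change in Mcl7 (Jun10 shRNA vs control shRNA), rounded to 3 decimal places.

4.541

Fold change = 7.029 / 0.302 = 23.2748
log2(23.2748) = 4.5407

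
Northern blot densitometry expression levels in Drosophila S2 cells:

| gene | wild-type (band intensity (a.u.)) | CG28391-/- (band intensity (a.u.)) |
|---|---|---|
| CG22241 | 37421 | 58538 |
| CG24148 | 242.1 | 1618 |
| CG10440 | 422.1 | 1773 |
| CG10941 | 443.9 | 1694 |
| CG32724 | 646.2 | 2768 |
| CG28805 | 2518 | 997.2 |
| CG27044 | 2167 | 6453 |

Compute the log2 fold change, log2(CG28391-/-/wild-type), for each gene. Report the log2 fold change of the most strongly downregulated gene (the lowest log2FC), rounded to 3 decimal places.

log2(58538/37421) = 0.646  (CG22241)
log2(1618/242.1) = 2.741  (CG24148)
log2(1773/422.1) = 2.071  (CG10440)
log2(1694/443.9) = 1.932  (CG10941)
log2(2768/646.2) = 2.099  (CG32724)
log2(997.2/2518) = -1.336  (CG28805)
log2(6453/2167) = 1.574  (CG27044)
CG28805 is most strongly downregulated.

-1.336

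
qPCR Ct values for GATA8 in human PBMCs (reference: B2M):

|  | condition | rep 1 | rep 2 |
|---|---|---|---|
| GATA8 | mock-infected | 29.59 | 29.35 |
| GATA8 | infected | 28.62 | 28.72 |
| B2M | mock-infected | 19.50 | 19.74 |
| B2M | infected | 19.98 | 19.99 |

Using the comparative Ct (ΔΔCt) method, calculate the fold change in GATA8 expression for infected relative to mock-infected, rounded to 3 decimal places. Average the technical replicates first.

Mean Ct: GATA8 mock-infected 29.470; GATA8 infected 28.670; B2M mock-infected 19.620; B2M infected 19.985
ΔCt(mock-infected) = 29.470 − 19.620 = 9.850
ΔCt(infected) = 28.670 − 19.985 = 8.685
ΔΔCt = 8.685 − 9.850 = -1.165
Fold change = 2^(−(-1.165)) = 2^1.165 = 2.2423

2.242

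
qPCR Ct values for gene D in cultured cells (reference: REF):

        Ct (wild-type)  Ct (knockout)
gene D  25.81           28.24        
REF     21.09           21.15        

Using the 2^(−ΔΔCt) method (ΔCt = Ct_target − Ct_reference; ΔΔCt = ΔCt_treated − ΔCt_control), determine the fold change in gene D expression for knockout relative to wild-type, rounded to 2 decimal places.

0.19

ΔCt(wild-type) = 25.810 − 21.090 = 4.720
ΔCt(knockout) = 28.240 − 21.150 = 7.090
ΔΔCt = 7.090 − 4.720 = 2.370
Fold change = 2^(−2.370) = 0.193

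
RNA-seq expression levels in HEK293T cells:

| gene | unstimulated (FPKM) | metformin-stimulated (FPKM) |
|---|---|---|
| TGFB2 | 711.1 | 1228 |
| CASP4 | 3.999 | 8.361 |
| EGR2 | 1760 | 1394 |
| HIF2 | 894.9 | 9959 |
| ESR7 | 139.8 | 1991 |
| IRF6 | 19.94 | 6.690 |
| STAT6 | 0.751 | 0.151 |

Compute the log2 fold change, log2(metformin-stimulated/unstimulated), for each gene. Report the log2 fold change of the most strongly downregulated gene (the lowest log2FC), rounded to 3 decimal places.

log2(1228/711.1) = 0.788  (TGFB2)
log2(8.361/3.999) = 1.064  (CASP4)
log2(1394/1760) = -0.336  (EGR2)
log2(9959/894.9) = 3.476  (HIF2)
log2(1991/139.8) = 3.832  (ESR7)
log2(6.690/19.94) = -1.576  (IRF6)
log2(0.151/0.751) = -2.314  (STAT6)
STAT6 is most strongly downregulated.

-2.314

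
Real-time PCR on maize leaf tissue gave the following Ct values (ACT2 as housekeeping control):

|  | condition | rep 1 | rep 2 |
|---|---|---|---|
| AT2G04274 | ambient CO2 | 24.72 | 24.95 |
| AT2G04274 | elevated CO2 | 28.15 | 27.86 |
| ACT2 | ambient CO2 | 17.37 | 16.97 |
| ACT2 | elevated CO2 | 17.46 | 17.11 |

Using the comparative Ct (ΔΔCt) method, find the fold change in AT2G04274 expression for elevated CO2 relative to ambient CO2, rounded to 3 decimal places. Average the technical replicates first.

0.120

Mean Ct: AT2G04274 ambient CO2 24.835; AT2G04274 elevated CO2 28.005; ACT2 ambient CO2 17.170; ACT2 elevated CO2 17.285
ΔCt(ambient CO2) = 24.835 − 17.170 = 7.665
ΔCt(elevated CO2) = 28.005 − 17.285 = 10.720
ΔΔCt = 10.720 − 7.665 = 3.055
Fold change = 2^(−3.055) = 0.1203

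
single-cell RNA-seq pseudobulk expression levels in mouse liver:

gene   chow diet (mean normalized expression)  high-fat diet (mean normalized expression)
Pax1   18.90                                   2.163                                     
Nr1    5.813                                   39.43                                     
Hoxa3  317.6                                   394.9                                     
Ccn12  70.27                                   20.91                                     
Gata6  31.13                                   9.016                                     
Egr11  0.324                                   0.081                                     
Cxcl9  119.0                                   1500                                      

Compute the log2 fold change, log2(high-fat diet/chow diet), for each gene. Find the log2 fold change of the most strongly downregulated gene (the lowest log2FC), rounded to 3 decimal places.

log2(2.163/18.90) = -3.127  (Pax1)
log2(39.43/5.813) = 2.762  (Nr1)
log2(394.9/317.6) = 0.314  (Hoxa3)
log2(20.91/70.27) = -1.749  (Ccn12)
log2(9.016/31.13) = -1.788  (Gata6)
log2(0.081/0.324) = -2.000  (Egr11)
log2(1500/119.0) = 3.656  (Cxcl9)
Pax1 is most strongly downregulated.

-3.127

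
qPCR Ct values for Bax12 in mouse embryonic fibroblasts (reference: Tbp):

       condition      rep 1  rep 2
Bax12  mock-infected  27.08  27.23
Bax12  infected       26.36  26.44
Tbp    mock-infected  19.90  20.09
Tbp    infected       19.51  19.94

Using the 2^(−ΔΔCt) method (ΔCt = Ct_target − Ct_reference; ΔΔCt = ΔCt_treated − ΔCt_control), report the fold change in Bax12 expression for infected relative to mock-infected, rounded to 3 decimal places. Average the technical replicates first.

Mean Ct: Bax12 mock-infected 27.155; Bax12 infected 26.400; Tbp mock-infected 19.995; Tbp infected 19.725
ΔCt(mock-infected) = 27.155 − 19.995 = 7.160
ΔCt(infected) = 26.400 − 19.725 = 6.675
ΔΔCt = 6.675 − 7.160 = -0.485
Fold change = 2^(−(-0.485)) = 2^0.485 = 1.3996

1.400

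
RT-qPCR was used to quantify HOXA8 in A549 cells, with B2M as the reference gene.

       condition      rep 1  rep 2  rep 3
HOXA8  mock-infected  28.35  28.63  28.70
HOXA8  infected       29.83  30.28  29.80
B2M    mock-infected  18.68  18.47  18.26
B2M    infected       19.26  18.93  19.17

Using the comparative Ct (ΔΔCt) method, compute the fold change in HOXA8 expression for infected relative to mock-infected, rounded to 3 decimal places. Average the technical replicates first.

Mean Ct: HOXA8 mock-infected 28.560; HOXA8 infected 29.970; B2M mock-infected 18.470; B2M infected 19.120
ΔCt(mock-infected) = 28.560 − 18.470 = 10.090
ΔCt(infected) = 29.970 − 19.120 = 10.850
ΔΔCt = 10.850 − 10.090 = 0.760
Fold change = 2^(−0.760) = 0.5905

0.590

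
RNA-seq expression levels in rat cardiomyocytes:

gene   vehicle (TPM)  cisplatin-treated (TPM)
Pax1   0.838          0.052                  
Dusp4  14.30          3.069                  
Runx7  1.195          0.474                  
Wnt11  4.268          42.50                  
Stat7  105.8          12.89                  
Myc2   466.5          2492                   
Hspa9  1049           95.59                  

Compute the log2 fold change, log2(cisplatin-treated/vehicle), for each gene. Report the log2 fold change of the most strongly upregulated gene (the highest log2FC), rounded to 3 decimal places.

log2(0.052/0.838) = -4.010  (Pax1)
log2(3.069/14.30) = -2.220  (Dusp4)
log2(0.474/1.195) = -1.334  (Runx7)
log2(42.50/4.268) = 3.316  (Wnt11)
log2(12.89/105.8) = -3.037  (Stat7)
log2(2492/466.5) = 2.417  (Myc2)
log2(95.59/1049) = -3.456  (Hspa9)
Wnt11 is most strongly upregulated.

3.316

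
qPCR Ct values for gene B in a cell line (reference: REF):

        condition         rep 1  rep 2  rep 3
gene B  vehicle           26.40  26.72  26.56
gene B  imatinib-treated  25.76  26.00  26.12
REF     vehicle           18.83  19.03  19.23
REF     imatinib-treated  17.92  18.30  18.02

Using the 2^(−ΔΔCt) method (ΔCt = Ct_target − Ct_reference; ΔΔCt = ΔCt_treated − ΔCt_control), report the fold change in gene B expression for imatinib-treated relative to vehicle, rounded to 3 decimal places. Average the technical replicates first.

0.785

Mean Ct: gene B vehicle 26.560; gene B imatinib-treated 25.960; REF vehicle 19.030; REF imatinib-treated 18.080
ΔCt(vehicle) = 26.560 − 19.030 = 7.530
ΔCt(imatinib-treated) = 25.960 − 18.080 = 7.880
ΔΔCt = 7.880 − 7.530 = 0.350
Fold change = 2^(−0.350) = 0.7846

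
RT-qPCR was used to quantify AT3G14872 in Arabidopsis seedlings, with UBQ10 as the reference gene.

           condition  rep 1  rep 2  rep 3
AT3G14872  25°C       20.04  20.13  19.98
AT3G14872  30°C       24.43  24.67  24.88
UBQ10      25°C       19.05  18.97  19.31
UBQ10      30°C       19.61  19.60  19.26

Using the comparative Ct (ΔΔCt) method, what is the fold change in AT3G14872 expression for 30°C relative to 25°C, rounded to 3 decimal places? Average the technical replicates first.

0.053

Mean Ct: AT3G14872 25°C 20.050; AT3G14872 30°C 24.660; UBQ10 25°C 19.110; UBQ10 30°C 19.490
ΔCt(25°C) = 20.050 − 19.110 = 0.940
ΔCt(30°C) = 24.660 − 19.490 = 5.170
ΔΔCt = 5.170 − 0.940 = 4.230
Fold change = 2^(−4.230) = 0.0533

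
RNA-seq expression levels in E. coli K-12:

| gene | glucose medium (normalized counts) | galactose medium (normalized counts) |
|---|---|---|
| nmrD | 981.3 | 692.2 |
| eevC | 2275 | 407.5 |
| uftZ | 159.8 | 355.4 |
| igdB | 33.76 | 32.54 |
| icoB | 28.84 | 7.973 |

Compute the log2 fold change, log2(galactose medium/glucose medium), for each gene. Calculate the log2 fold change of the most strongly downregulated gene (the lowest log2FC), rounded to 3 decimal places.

log2(692.2/981.3) = -0.504  (nmrD)
log2(407.5/2275) = -2.481  (eevC)
log2(355.4/159.8) = 1.153  (uftZ)
log2(32.54/33.76) = -0.053  (igdB)
log2(7.973/28.84) = -1.855  (icoB)
eevC is most strongly downregulated.

-2.481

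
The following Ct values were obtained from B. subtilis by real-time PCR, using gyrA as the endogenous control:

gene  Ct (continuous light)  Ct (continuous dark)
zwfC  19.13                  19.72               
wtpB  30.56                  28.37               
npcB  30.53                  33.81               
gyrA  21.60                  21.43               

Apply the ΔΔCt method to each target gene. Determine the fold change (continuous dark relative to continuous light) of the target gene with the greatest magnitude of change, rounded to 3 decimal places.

0.092

zwfC: ΔΔCt = (19.72−21.43) − (19.13−21.60) = -1.71 − (-2.47) = 0.76; fold change = 2^-0.76 = 0.590
wtpB: ΔΔCt = (28.37−21.43) − (30.56−21.60) = 6.94 − 8.96 = -2.02; fold change = 2^2.02 = 4.056
npcB: ΔΔCt = (33.81−21.43) − (30.53−21.60) = 12.38 − 8.93 = 3.45; fold change = 2^-3.45 = 0.092
npcB has the largest |ΔΔCt| = 3.45.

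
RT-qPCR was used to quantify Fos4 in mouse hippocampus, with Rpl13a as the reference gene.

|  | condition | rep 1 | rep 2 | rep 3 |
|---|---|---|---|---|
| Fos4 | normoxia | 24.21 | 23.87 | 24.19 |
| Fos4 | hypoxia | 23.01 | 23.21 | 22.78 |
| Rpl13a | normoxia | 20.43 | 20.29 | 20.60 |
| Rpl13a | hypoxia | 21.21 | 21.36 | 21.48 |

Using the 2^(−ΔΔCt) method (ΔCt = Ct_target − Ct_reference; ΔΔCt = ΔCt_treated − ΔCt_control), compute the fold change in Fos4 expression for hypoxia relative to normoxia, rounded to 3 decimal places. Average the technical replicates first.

4.000

Mean Ct: Fos4 normoxia 24.090; Fos4 hypoxia 23.000; Rpl13a normoxia 20.440; Rpl13a hypoxia 21.350
ΔCt(normoxia) = 24.090 − 20.440 = 3.650
ΔCt(hypoxia) = 23.000 − 21.350 = 1.650
ΔΔCt = 1.650 − 3.650 = -2.000
Fold change = 2^(−(-2.000)) = 2^2.000 = 4.0000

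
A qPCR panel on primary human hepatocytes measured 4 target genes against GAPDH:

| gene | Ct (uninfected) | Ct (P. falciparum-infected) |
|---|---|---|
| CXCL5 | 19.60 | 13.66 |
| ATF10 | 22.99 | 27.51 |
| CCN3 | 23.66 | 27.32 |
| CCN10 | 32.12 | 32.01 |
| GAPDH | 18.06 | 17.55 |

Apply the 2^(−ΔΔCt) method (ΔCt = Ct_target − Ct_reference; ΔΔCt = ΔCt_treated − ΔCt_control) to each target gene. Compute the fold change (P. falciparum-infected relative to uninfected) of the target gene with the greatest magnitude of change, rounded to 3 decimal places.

43.111

CXCL5: ΔΔCt = (13.66−17.55) − (19.60−18.06) = -3.89 − 1.54 = -5.43; fold change = 2^5.43 = 43.111
ATF10: ΔΔCt = (27.51−17.55) − (22.99−18.06) = 9.96 − 4.93 = 5.03; fold change = 2^-5.03 = 0.031
CCN3: ΔΔCt = (27.32−17.55) − (23.66−18.06) = 9.77 − 5.60 = 4.17; fold change = 2^-4.17 = 0.056
CCN10: ΔΔCt = (32.01−17.55) − (32.12−18.06) = 14.46 − 14.06 = 0.40; fold change = 2^-0.40 = 0.758
CXCL5 has the largest |ΔΔCt| = 5.43.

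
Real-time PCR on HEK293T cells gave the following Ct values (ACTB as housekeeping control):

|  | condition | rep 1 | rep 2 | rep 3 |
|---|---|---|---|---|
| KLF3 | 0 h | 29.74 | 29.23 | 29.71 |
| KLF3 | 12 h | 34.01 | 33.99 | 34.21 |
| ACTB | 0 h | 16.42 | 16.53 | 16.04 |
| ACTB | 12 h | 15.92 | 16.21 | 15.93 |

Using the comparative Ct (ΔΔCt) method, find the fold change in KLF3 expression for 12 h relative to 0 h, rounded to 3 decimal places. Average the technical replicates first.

0.035

Mean Ct: KLF3 0 h 29.560; KLF3 12 h 34.070; ACTB 0 h 16.330; ACTB 12 h 16.020
ΔCt(0 h) = 29.560 − 16.330 = 13.230
ΔCt(12 h) = 34.070 − 16.020 = 18.050
ΔΔCt = 18.050 − 13.230 = 4.820
Fold change = 2^(−4.820) = 0.0354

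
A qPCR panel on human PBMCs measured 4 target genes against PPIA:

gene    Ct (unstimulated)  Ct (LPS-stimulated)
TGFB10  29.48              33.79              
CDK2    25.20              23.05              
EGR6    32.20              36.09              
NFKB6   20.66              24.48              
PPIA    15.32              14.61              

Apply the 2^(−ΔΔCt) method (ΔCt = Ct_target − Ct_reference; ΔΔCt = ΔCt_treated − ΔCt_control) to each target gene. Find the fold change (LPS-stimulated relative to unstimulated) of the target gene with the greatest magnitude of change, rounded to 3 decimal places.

0.031

TGFB10: ΔΔCt = (33.79−14.61) − (29.48−15.32) = 19.18 − 14.16 = 5.02; fold change = 2^-5.02 = 0.031
CDK2: ΔΔCt = (23.05−14.61) − (25.20−15.32) = 8.44 − 9.88 = -1.44; fold change = 2^1.44 = 2.713
EGR6: ΔΔCt = (36.09−14.61) − (32.20−15.32) = 21.48 − 16.88 = 4.60; fold change = 2^-4.60 = 0.041
NFKB6: ΔΔCt = (24.48−14.61) − (20.66−15.32) = 9.87 − 5.34 = 4.53; fold change = 2^-4.53 = 0.043
TGFB10 has the largest |ΔΔCt| = 5.02.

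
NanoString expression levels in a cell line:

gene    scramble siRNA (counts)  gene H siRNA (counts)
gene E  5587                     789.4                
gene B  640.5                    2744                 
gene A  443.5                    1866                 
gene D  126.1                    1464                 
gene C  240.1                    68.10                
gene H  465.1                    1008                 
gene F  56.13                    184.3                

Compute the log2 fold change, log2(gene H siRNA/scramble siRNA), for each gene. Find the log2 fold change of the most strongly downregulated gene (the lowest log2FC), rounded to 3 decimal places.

-2.823

log2(789.4/5587) = -2.823  (gene E)
log2(2744/640.5) = 2.099  (gene B)
log2(1866/443.5) = 2.073  (gene A)
log2(1464/126.1) = 3.537  (gene D)
log2(68.10/240.1) = -1.818  (gene C)
log2(1008/465.1) = 1.116  (gene H)
log2(184.3/56.13) = 1.715  (gene F)
gene E is most strongly downregulated.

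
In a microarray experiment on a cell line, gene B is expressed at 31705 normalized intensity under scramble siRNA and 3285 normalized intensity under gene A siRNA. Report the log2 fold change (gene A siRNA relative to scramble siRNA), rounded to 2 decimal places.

Fold change = 3285 / 31705 = 0.1036
log2(0.1036) = -3.271

-3.27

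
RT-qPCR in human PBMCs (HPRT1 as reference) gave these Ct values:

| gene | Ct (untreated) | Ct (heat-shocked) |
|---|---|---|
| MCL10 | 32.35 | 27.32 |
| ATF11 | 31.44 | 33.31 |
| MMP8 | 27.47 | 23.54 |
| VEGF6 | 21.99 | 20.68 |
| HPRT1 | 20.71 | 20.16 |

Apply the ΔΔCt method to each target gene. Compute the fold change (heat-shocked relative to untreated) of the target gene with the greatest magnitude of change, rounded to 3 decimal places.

22.316

MCL10: ΔΔCt = (27.32−20.16) − (32.35−20.71) = 7.16 − 11.64 = -4.48; fold change = 2^4.48 = 22.316
ATF11: ΔΔCt = (33.31−20.16) − (31.44−20.71) = 13.15 − 10.73 = 2.42; fold change = 2^-2.42 = 0.187
MMP8: ΔΔCt = (23.54−20.16) − (27.47−20.71) = 3.38 − 6.76 = -3.38; fold change = 2^3.38 = 10.411
VEGF6: ΔΔCt = (20.68−20.16) − (21.99−20.71) = 0.52 − 1.28 = -0.76; fold change = 2^0.76 = 1.693
MCL10 has the largest |ΔΔCt| = 4.48.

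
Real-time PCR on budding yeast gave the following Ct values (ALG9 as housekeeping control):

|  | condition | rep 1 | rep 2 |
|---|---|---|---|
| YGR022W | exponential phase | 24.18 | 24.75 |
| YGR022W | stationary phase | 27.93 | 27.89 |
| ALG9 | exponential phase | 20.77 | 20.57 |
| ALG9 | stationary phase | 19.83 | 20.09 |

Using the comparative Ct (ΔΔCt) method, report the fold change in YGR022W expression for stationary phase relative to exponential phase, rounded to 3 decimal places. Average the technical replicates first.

0.056

Mean Ct: YGR022W exponential phase 24.465; YGR022W stationary phase 27.910; ALG9 exponential phase 20.670; ALG9 stationary phase 19.960
ΔCt(exponential phase) = 24.465 − 20.670 = 3.795
ΔCt(stationary phase) = 27.910 − 19.960 = 7.950
ΔΔCt = 7.950 − 3.795 = 4.155
Fold change = 2^(−4.155) = 0.0561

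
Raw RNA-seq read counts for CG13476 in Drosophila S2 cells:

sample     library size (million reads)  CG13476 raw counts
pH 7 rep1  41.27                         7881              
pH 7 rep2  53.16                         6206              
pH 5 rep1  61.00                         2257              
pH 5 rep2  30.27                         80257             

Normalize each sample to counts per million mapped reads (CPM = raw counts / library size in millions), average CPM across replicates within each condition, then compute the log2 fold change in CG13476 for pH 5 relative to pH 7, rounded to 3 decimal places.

3.127

CPM(pH 7 rep1) = 7881 / 41.27 = 190.9620
CPM(pH 7 rep2) = 6206 / 53.16 = 116.7419
CPM(pH 5 rep1) = 2257 / 61.00 = 37.0000
CPM(pH 5 rep2) = 80257 / 30.27 = 2651.3710
mean CPM(pH 7) = 153.8519; mean CPM(pH 5) = 1344.1855
Fold change = 1344.1855 / 153.8519 = 8.73688
log2(8.73688) = 3.1271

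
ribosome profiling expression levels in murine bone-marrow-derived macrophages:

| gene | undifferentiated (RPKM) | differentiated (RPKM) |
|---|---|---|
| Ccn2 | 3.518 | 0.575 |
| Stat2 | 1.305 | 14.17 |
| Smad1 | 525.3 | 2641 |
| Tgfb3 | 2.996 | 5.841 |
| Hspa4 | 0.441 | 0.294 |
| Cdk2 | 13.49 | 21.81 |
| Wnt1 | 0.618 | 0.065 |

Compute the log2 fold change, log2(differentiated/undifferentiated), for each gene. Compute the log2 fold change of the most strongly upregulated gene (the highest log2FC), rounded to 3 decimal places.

log2(0.575/3.518) = -2.613  (Ccn2)
log2(14.17/1.305) = 3.441  (Stat2)
log2(2641/525.3) = 2.330  (Smad1)
log2(5.841/2.996) = 0.963  (Tgfb3)
log2(0.294/0.441) = -0.585  (Hspa4)
log2(21.81/13.49) = 0.693  (Cdk2)
log2(0.065/0.618) = -3.249  (Wnt1)
Stat2 is most strongly upregulated.

3.441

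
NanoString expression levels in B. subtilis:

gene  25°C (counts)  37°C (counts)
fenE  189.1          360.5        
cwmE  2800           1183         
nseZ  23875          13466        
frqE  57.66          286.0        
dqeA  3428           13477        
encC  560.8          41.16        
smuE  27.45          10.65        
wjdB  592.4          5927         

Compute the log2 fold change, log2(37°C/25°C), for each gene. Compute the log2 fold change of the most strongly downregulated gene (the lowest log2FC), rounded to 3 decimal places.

log2(360.5/189.1) = 0.931  (fenE)
log2(1183/2800) = -1.243  (cwmE)
log2(13466/23875) = -0.826  (nseZ)
log2(286.0/57.66) = 2.310  (frqE)
log2(13477/3428) = 1.975  (dqeA)
log2(41.16/560.8) = -3.768  (encC)
log2(10.65/27.45) = -1.366  (smuE)
log2(5927/592.4) = 3.323  (wjdB)
encC is most strongly downregulated.

-3.768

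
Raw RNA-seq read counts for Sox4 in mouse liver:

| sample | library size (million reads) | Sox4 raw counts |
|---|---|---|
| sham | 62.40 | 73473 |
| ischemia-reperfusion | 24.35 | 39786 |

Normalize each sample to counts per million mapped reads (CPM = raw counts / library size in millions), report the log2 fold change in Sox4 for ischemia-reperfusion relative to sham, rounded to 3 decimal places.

0.473

CPM(sham) = 73473 / 62.40 = 1177.4519
CPM(ischemia-reperfusion) = 39786 / 24.35 = 1633.9220
Fold change = 1633.9220 / 1177.4519 = 1.38768
log2(1.38768) = 0.4727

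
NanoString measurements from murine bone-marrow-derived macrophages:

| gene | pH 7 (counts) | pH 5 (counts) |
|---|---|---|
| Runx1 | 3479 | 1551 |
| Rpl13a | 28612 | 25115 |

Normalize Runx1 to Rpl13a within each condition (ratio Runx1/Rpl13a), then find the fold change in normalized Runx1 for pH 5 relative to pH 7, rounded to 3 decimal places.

Runx1/Rpl13a (pH 7) = 3479 / 28612 = 0.12159
Runx1/Rpl13a (pH 5) = 1551 / 25115 = 0.061756
Fold change = 0.061756 / 0.12159 = 0.5079

0.508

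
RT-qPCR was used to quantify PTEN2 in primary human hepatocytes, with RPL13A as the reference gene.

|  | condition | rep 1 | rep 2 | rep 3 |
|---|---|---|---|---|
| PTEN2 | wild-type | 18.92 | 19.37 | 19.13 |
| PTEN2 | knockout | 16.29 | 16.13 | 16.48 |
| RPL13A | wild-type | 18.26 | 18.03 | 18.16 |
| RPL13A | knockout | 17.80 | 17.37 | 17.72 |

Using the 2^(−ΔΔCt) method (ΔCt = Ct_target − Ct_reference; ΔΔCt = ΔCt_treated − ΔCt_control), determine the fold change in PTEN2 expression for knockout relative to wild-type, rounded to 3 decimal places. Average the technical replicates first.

4.993

Mean Ct: PTEN2 wild-type 19.140; PTEN2 knockout 16.300; RPL13A wild-type 18.150; RPL13A knockout 17.630
ΔCt(wild-type) = 19.140 − 18.150 = 0.990
ΔCt(knockout) = 16.300 − 17.630 = -1.330
ΔΔCt = -1.330 − 0.990 = -2.320
Fold change = 2^(−(-2.320)) = 2^2.320 = 4.9933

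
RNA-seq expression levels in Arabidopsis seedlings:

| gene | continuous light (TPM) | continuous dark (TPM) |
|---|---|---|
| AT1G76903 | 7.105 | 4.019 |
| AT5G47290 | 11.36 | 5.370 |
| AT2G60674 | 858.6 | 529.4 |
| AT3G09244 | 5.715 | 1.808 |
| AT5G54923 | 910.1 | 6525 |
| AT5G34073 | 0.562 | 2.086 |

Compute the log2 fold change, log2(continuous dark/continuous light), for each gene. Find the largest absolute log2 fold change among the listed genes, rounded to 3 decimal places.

2.842

log2(4.019/7.105) = -0.822  (AT1G76903)
log2(5.370/11.36) = -1.081  (AT5G47290)
log2(529.4/858.6) = -0.698  (AT2G60674)
log2(1.808/5.715) = -1.660  (AT3G09244)
log2(6525/910.1) = 2.842  (AT5G54923)
log2(2.086/0.562) = 1.892  (AT5G34073)
The largest magnitude belongs to AT5G54923.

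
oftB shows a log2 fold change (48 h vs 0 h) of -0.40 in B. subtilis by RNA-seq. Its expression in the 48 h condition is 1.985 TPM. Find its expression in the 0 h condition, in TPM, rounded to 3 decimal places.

Fold change = 2^(-0.40) = 0.7579
0 h expression = 1.985 / 0.7579 = 2.619

2.619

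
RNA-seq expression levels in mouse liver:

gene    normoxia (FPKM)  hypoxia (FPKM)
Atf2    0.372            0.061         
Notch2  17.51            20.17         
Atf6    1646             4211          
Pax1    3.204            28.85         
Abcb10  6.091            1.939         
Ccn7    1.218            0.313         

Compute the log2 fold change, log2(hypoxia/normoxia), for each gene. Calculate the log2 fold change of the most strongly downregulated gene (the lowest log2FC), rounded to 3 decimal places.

log2(0.061/0.372) = -2.608  (Atf2)
log2(20.17/17.51) = 0.204  (Notch2)
log2(4211/1646) = 1.355  (Atf6)
log2(28.85/3.204) = 3.171  (Pax1)
log2(1.939/6.091) = -1.651  (Abcb10)
log2(0.313/1.218) = -1.960  (Ccn7)
Atf2 is most strongly downregulated.

-2.608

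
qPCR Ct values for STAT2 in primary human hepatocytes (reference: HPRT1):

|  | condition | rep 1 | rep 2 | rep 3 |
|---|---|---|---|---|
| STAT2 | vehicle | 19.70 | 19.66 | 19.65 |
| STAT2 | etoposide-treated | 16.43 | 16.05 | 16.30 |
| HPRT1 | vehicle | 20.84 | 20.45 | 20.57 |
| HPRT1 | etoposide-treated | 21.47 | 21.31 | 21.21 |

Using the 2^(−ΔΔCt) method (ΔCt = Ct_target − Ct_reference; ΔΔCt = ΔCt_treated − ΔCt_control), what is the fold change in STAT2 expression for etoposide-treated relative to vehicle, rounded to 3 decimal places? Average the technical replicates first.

17.388

Mean Ct: STAT2 vehicle 19.670; STAT2 etoposide-treated 16.260; HPRT1 vehicle 20.620; HPRT1 etoposide-treated 21.330
ΔCt(vehicle) = 19.670 − 20.620 = -0.950
ΔCt(etoposide-treated) = 16.260 − 21.330 = -5.070
ΔΔCt = -5.070 − (-0.950) = -4.120
Fold change = 2^(−(-4.120)) = 2^4.120 = 17.3878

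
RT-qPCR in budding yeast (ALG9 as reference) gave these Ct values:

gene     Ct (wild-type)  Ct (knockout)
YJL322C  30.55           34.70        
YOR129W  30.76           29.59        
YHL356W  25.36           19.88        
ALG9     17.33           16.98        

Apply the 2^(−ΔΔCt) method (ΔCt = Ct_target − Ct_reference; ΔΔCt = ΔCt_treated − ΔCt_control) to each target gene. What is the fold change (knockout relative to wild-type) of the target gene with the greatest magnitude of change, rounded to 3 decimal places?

YJL322C: ΔΔCt = (34.70−16.98) − (30.55−17.33) = 17.72 − 13.22 = 4.50; fold change = 2^-4.50 = 0.044
YOR129W: ΔΔCt = (29.59−16.98) − (30.76−17.33) = 12.61 − 13.43 = -0.82; fold change = 2^0.82 = 1.765
YHL356W: ΔΔCt = (19.88−16.98) − (25.36−17.33) = 2.90 − 8.03 = -5.13; fold change = 2^5.13 = 35.017
YHL356W has the largest |ΔΔCt| = 5.13.

35.017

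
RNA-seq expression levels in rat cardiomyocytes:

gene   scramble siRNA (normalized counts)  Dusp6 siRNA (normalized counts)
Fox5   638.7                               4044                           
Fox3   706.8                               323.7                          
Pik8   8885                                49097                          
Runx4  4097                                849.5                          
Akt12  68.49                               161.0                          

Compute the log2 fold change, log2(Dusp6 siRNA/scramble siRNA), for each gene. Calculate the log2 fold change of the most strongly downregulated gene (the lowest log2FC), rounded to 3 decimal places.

-2.270

log2(4044/638.7) = 2.663  (Fox5)
log2(323.7/706.8) = -1.127  (Fox3)
log2(49097/8885) = 2.466  (Pik8)
log2(849.5/4097) = -2.270  (Runx4)
log2(161.0/68.49) = 1.233  (Akt12)
Runx4 is most strongly downregulated.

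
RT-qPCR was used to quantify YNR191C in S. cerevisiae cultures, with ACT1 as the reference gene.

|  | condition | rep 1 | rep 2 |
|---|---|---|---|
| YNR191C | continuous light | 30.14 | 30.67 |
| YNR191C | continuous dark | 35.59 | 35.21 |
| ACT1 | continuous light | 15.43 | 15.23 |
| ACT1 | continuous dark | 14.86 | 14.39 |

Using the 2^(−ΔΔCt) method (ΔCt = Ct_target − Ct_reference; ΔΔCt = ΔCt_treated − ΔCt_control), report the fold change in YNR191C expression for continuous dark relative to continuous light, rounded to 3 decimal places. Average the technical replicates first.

Mean Ct: YNR191C continuous light 30.405; YNR191C continuous dark 35.400; ACT1 continuous light 15.330; ACT1 continuous dark 14.625
ΔCt(continuous light) = 30.405 − 15.330 = 15.075
ΔCt(continuous dark) = 35.400 − 14.625 = 20.775
ΔΔCt = 20.775 − 15.075 = 5.700
Fold change = 2^(−5.700) = 0.0192

0.019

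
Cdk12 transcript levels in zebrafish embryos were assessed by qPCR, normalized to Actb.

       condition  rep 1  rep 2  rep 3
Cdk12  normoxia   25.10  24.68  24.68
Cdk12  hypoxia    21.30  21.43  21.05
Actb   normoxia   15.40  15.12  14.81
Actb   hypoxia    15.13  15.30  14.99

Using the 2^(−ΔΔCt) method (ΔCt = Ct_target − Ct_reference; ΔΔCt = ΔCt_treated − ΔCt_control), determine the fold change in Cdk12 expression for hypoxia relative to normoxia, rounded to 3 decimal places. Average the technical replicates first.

12.042

Mean Ct: Cdk12 normoxia 24.820; Cdk12 hypoxia 21.260; Actb normoxia 15.110; Actb hypoxia 15.140
ΔCt(normoxia) = 24.820 − 15.110 = 9.710
ΔCt(hypoxia) = 21.260 − 15.140 = 6.120
ΔΔCt = 6.120 − 9.710 = -3.590
Fold change = 2^(−(-3.590)) = 2^3.590 = 12.0420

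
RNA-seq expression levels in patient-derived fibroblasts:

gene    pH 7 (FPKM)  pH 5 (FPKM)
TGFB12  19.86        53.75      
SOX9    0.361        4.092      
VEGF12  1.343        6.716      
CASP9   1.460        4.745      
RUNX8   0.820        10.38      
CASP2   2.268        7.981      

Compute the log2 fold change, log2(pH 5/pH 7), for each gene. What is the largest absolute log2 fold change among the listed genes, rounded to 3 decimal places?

log2(53.75/19.86) = 1.436  (TGFB12)
log2(4.092/0.361) = 3.503  (SOX9)
log2(6.716/1.343) = 2.322  (VEGF12)
log2(4.745/1.460) = 1.700  (CASP9)
log2(10.38/0.820) = 3.662  (RUNX8)
log2(7.981/2.268) = 1.815  (CASP2)
The largest magnitude belongs to RUNX8.

3.662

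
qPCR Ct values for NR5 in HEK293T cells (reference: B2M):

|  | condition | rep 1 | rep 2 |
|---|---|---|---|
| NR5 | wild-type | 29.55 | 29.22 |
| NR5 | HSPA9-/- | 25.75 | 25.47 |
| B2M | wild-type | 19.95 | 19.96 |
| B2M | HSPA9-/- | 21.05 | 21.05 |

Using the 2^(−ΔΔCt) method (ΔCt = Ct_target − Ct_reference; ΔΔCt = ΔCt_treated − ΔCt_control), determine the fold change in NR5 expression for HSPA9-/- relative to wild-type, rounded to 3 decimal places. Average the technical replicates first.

29.243

Mean Ct: NR5 wild-type 29.385; NR5 HSPA9-/- 25.610; B2M wild-type 19.955; B2M HSPA9-/- 21.050
ΔCt(wild-type) = 29.385 − 19.955 = 9.430
ΔCt(HSPA9-/-) = 25.610 − 21.050 = 4.560
ΔΔCt = 4.560 − 9.430 = -4.870
Fold change = 2^(−(-4.870)) = 2^4.870 = 29.2426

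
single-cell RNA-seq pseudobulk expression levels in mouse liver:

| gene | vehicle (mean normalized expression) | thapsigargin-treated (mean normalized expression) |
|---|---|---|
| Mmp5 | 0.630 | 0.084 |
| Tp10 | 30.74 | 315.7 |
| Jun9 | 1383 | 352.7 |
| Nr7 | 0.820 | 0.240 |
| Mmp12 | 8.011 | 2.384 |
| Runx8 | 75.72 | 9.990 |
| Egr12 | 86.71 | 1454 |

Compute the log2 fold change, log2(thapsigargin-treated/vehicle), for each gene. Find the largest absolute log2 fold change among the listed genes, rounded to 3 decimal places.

log2(0.084/0.630) = -2.907  (Mmp5)
log2(315.7/30.74) = 3.360  (Tp10)
log2(352.7/1383) = -1.971  (Jun9)
log2(0.240/0.820) = -1.773  (Nr7)
log2(2.384/8.011) = -1.749  (Mmp12)
log2(9.990/75.72) = -2.922  (Runx8)
log2(1454/86.71) = 4.068  (Egr12)
The largest magnitude belongs to Egr12.

4.068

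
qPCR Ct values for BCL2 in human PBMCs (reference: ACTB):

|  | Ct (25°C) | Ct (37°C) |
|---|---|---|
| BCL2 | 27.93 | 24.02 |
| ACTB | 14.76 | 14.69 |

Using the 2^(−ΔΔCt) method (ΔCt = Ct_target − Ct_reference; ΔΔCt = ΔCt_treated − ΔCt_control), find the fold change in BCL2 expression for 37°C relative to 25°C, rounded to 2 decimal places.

14.32

ΔCt(25°C) = 27.930 − 14.760 = 13.170
ΔCt(37°C) = 24.020 − 14.690 = 9.330
ΔΔCt = 9.330 − 13.170 = -3.840
Fold change = 2^(−(-3.840)) = 2^3.840 = 14.320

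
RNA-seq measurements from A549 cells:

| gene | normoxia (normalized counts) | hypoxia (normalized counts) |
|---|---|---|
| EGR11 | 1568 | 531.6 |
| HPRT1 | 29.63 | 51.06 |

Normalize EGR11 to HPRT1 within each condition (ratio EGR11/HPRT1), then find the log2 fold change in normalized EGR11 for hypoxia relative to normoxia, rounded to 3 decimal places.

EGR11/HPRT1 (normoxia) = 1568 / 29.63 = 52.919
EGR11/HPRT1 (hypoxia) = 531.6 / 51.06 = 10.411
Fold change = 10.411 / 52.919 = 0.1967
log2(0.1967) = -2.3456

-2.346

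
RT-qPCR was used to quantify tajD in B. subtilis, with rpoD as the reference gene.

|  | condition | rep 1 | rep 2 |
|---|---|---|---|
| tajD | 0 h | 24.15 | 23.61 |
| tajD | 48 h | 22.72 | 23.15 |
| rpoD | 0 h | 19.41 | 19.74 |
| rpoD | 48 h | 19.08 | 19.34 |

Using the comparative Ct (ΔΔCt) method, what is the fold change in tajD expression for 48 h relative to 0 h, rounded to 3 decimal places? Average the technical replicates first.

1.495

Mean Ct: tajD 0 h 23.880; tajD 48 h 22.935; rpoD 0 h 19.575; rpoD 48 h 19.210
ΔCt(0 h) = 23.880 − 19.575 = 4.305
ΔCt(48 h) = 22.935 − 19.210 = 3.725
ΔΔCt = 3.725 − 4.305 = -0.580
Fold change = 2^(−(-0.580)) = 2^0.580 = 1.4948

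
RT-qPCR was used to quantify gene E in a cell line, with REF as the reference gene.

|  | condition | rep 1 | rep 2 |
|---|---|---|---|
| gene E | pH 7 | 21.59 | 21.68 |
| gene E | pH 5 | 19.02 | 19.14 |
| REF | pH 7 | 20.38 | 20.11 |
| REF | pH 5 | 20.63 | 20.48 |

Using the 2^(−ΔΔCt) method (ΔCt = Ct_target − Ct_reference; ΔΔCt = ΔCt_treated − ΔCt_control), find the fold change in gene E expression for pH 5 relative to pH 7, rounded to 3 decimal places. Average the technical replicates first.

Mean Ct: gene E pH 7 21.635; gene E pH 5 19.080; REF pH 7 20.245; REF pH 5 20.555
ΔCt(pH 7) = 21.635 − 20.245 = 1.390
ΔCt(pH 5) = 19.080 − 20.555 = -1.475
ΔΔCt = -1.475 − 1.390 = -2.865
Fold change = 2^(−(-2.865)) = 2^2.865 = 7.2854

7.285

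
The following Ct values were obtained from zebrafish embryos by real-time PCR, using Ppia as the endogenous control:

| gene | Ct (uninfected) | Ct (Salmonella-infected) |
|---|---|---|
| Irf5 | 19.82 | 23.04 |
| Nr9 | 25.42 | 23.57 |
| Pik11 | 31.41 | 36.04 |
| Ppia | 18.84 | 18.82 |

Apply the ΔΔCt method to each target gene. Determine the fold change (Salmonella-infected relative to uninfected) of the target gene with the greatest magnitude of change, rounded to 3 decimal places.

Irf5: ΔΔCt = (23.04−18.82) − (19.82−18.84) = 4.22 − 0.98 = 3.24; fold change = 2^-3.24 = 0.106
Nr9: ΔΔCt = (23.57−18.82) − (25.42−18.84) = 4.75 − 6.58 = -1.83; fold change = 2^1.83 = 3.555
Pik11: ΔΔCt = (36.04−18.82) − (31.41−18.84) = 17.22 − 12.57 = 4.65; fold change = 2^-4.65 = 0.040
Pik11 has the largest |ΔΔCt| = 4.65.

0.040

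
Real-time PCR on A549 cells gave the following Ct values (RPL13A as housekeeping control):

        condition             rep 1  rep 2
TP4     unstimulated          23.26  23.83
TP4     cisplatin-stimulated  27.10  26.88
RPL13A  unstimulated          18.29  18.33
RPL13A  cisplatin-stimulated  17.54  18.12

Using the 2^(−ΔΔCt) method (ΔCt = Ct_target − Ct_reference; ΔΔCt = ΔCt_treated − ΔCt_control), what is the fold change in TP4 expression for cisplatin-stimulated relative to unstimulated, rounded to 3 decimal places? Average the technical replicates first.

0.066

Mean Ct: TP4 unstimulated 23.545; TP4 cisplatin-stimulated 26.990; RPL13A unstimulated 18.310; RPL13A cisplatin-stimulated 17.830
ΔCt(unstimulated) = 23.545 − 18.310 = 5.235
ΔCt(cisplatin-stimulated) = 26.990 − 17.830 = 9.160
ΔΔCt = 9.160 − 5.235 = 3.925
Fold change = 2^(−3.925) = 0.0658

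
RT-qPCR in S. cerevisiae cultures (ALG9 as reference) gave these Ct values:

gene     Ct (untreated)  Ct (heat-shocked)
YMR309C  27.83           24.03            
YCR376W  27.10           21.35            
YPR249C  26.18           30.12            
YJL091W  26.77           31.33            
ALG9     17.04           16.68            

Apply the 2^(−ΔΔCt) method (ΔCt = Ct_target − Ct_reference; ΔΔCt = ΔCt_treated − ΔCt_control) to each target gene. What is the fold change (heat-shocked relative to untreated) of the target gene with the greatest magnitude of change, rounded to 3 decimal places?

41.933

YMR309C: ΔΔCt = (24.03−16.68) − (27.83−17.04) = 7.35 − 10.79 = -3.44; fold change = 2^3.44 = 10.853
YCR376W: ΔΔCt = (21.35−16.68) − (27.10−17.04) = 4.67 − 10.06 = -5.39; fold change = 2^5.39 = 41.933
YPR249C: ΔΔCt = (30.12−16.68) − (26.18−17.04) = 13.44 − 9.14 = 4.30; fold change = 2^-4.30 = 0.051
YJL091W: ΔΔCt = (31.33−16.68) − (26.77−17.04) = 14.65 − 9.73 = 4.92; fold change = 2^-4.92 = 0.033
YCR376W has the largest |ΔΔCt| = 5.39.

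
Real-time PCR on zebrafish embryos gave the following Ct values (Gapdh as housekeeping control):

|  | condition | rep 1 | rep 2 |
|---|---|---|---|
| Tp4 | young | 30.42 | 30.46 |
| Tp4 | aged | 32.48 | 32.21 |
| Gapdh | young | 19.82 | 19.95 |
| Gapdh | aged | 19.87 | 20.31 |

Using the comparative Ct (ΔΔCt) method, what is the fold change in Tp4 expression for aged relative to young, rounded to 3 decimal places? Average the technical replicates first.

Mean Ct: Tp4 young 30.440; Tp4 aged 32.345; Gapdh young 19.885; Gapdh aged 20.090
ΔCt(young) = 30.440 − 19.885 = 10.555
ΔCt(aged) = 32.345 − 20.090 = 12.255
ΔΔCt = 12.255 − 10.555 = 1.700
Fold change = 2^(−1.700) = 0.3078

0.308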